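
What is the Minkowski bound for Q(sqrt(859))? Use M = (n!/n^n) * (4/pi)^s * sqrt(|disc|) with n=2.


d = 859, d mod 4 = 3, so disc(K) = 4d = 3436; |disc(K)| = 3436
Real quadratic field, so n = 2, s = r2 = 0, r1 = 2
M = (n!/n^n) * (4/pi)^s * sqrt(|disc(K)|) = (2!/2^2) * (4/pi)^0 * sqrt(3436)
= 0.5 * 1.000000 * 58.617404
= 29.3087

29.3087


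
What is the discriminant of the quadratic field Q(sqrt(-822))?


For K = Q(sqrt(d)) with d squarefree: disc(K) = d if d = 1 mod 4, and disc(K) = 4d if d = 2 or 3 mod 4.
Here d = -822, and d mod 4 = 2.
d = 2 mod 4, not 1 (O_K = Z[sqrt(d)]), so disc(K) = 4d = 4 * (-822) = -3288

-3288


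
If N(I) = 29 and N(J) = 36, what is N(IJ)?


N(IJ) = N(I) * N(J)
= 29 * 36
= 1044

1044


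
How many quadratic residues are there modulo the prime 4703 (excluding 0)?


For prime p, the number of non-zero quadratic residues is (p-1)/2.
= (4703-1)/2
= 2351

2351


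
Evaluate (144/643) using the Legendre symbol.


p = 643 is prime, so compute (144/643) with the reciprocity algorithm (Jacobi-symbol steps: pull out 2s via (2/n), flip via reciprocity, reduce):
  pull out 2: (2/643) = -1  (since 643 mod 8 = 3)
  pull out 2: (2/643) = -1  (since 643 mod 8 = 3)
  pull out 2: (2/643) = -1  (since 643 mod 8 = 3)
  pull out 2: (2/643) = -1  (since 643 mod 8 = 3)
  reciprocity: (9/643) -> +(643/9)
  reduce: (4/9)
  pull out 2: (2/9) = +1  (since 9 mod 8 = 1)
  pull out 2: (2/9) = +1  (since 9 mod 8 = 1)
  (1/9) = 1
Product of signs = 1
(144/643) = 1

1


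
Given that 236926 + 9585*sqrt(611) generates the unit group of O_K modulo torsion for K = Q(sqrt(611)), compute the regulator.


epsilon = 236926 + 9585*sqrt(611)
= 473852.0000
R = ln(473852.0000)
= 13.0687

13.0687


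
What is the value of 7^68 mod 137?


p = 137 is prime and the exponent is (p-1)/2 = 68, so by Euler's criterion 7^68 = (7/137) = +1 or -1 mod 137.
Compute by square-and-multiply:
  68 = 64 + 4 (binary 1000100)
  Repeated squaring mod 137: 7^1 = 7, 7^2 = 49, 7^4 = 72, 7^8 = 115, 7^16 = 73, 7^32 = 123, 7^64 = 59
  7^68 = 7^64 * 7^4 = 59 * 72 mod 137
    59 * 72 = 4248 = 1 mod 137
  7^68 = 1 mod 137
Result 1: 7 is a quadratic residue mod 137.
7^68 mod 137 = 1

1


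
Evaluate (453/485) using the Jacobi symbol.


Compute (453/485) via quadratic reciprocity:
  reciprocity: (453/485) -> +(485/453)
  reduce: (32/453)
  pull out 2: (2/453) = -1  (since 453 mod 8 = 5)
  pull out 2: (2/453) = -1  (since 453 mod 8 = 5)
  pull out 2: (2/453) = -1  (since 453 mod 8 = 5)
  pull out 2: (2/453) = -1  (since 453 mod 8 = 5)
  pull out 2: (2/453) = -1  (since 453 mod 8 = 5)
  (1/453) = 1
Product of signs = -1

-1


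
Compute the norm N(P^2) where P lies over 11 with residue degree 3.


N(P^a) = p^(a*f)
= 11^(2*3)
= 11^6
= 1771561

1771561


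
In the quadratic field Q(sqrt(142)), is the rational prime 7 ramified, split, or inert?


K = Q(sqrt(142)). Since d mod 4 = 2, disc(K) = 568.
Check p | disc: 568 mod 7 = 1.
p does not divide disc. Compute Legendre symbol (d/p):
2^((7-1)/2) mod 7 = 1
(d/p) = 1, so p splits: (p) = P*P' with e=1, f=1, g=2.
Therefore p is split.

split


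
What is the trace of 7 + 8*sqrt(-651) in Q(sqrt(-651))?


Tr(a + b*sqrt(d)) = (a + b*sqrt(d)) + (a - b*sqrt(d)) = 2a
= 2 * (7)
= 14

14


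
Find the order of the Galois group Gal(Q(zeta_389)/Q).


|Gal(Q(zeta_389)/Q)| = phi(389)
= 388

388


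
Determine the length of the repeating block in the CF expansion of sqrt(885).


Run the CF algorithm for sqrt(885).
a_0 = floor(sqrt(885)) = 29; set m_0=0, q_0=1.
Recurrence: m' = q*a - m,  q' = (d - m'^2)/q,  a' = floor((a_0 + m')/q').
  step 1: m=29, q=44, a=1
  step 2: m=15, q=15, a=2
  step 3: m=15, q=44, a=1
  step 4: m=29, q=1, a=58
a_4 = 2*a_0 = 58, so the period closes here.
sqrt(885) = [29; 1, 2, 1, 58]
Period length = 4

4


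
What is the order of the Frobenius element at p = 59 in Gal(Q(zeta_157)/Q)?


The Frobenius at p in Gal(Q(zeta_n)/Q) = (Z/nZ)* is the class of p, so its order is ord_157(59), the smallest k >= 1 with 59^k = 1 mod 157.
n = 157 = 157, phi(157) = 156; the order divides phi(n).
Divisors of 156: 1, 2, 3, 4, 6, 12, 13, 26, 39, 52, 78, 156
Repeated squaring mod 157: 59^1 = 59, 59^2 = 27, 59^4 = 101, 59^8 = 153, 59^16 = 16, 59^32 = 99, 59^64 = 67, 59^128 = 93
Test divisors in increasing order:
  k=1: 59^1 = 59 mod 157
  k=2: 59^2 = 27 mod 157
  k=3: 59^3 = 27 * 59 = 23 mod 157
  k=4: 59^4 = 101 mod 157
  k=6: 59^6 = 101 * 27 = 58 mod 157
  k=12: 59^12 = 153 * 101 = 67 mod 157
  k=13: 59^13 = 153 * 101 * 59 = 28 mod 157
  k=26: 59^26 = 16 * 153 * 27 = 156 mod 157
  k=39: 59^39 = 99 * 101 * 27 * 59 = 129 mod 157
  k=52: 59^52 = 99 * 16 * 101 = 1 mod 157  <- first divisor giving 1
Order = 52

52


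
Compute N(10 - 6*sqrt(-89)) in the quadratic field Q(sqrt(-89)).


N(a + b*sqrt(d)) = a^2 - d*b^2
= (10)^2 - (-89)*(-6)^2
= 100 + 3204
= 3304

3304


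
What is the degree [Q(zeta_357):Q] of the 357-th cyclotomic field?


The degree equals Euler's totient phi(357).
357 = 3 * 7 * 17
phi(357) = 192

192


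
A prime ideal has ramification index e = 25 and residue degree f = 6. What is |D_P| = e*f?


|D_P| = e * f
= 25 * 6
= 150

150


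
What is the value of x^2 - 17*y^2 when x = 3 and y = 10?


x^2 - d*y^2
= 3^2 - 17*10^2
= 9 - 1700
= -1691

-1691


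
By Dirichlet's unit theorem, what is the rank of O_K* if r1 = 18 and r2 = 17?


By Dirichlet's unit theorem:
rank = r1 + r2 - 1
= 18 + 17 - 1
= 34

34


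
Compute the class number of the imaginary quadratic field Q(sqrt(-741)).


K = Q(sqrt(-741)). d mod 4 = 3, so D = disc(K) = 4d = -2964
h(K) equals the number of primitive reduced positive-definite forms (a, b, c) = a*x^2 + b*x*y + c*y^2 with b^2 - 4ac = D,
where reduced means |b| <= a <= c, with b >= 0 whenever |b| = a or a = c, and primitive means gcd(a, b, c) = 1.
Reduced forces 3a^2 <= |D| = 2964, so 1 <= a <= 31; b must have the parity of D, and c = (b^2 - D)/(4a) must be an integer >= a.
Enumerate a = 1..31, b in [-a, a]:
  a=1: (1, 0, 741)  [1]
  a=2: (2, 2, 371)  [1]
  a=3: (3, 0, 247)  [1]
  a=4: none
  a=5: (5, -4, 149), (5, 4, 149)  [2]
  a=6: (6, 6, 125)  [1]
  a=7: (7, -2, 106), (7, 2, 106)  [2]
  a=8..9: none
  a=10: (10, -6, 75), (10, 6, 75)  [2]
  a=11..12: none
  a=13: (13, 0, 57)  [1]
  a=14: (14, -2, 53), (14, 2, 53)  [2]
  a=15: (15, -6, 50), (15, 6, 50)  [2]
  a=16..18: none
  a=19: (19, 0, 39)  [1]
  a=20: none
  a=21: (21, -12, 37), (21, 12, 37)  [2]
  a=22: none
  a=23: (23, -16, 35), (23, 16, 35)  [2]
  a=24: none
  a=25: (25, -6, 30), (25, 6, 30)  [2]
  a=26: (26, 26, 35)  [1]
  a=27..28: none
  a=29: (29, 20, 29)  [1]
  a=30..31: none
Total reduced forms: 1 + 1 + 1 + 2 + 1 + 2 + 2 + 1 + 2 + 2 + 1 + 2 + 2 + 2 + 1 + 1 = 24
h = 24

24


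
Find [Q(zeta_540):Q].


The degree equals Euler's totient phi(540).
540 = 2^2 * 3^3 * 5
phi(540) = 144

144


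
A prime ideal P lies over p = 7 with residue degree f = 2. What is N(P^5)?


N(P^a) = p^(a*f)
= 7^(5*2)
= 7^10
= 282475249

282475249


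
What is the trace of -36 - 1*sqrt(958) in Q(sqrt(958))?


Tr(a + b*sqrt(d)) = (a + b*sqrt(d)) + (a - b*sqrt(d)) = 2a
= 2 * (-36)
= -72

-72


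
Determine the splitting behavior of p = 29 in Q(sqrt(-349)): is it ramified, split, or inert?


K = Q(sqrt(-349)). Since d mod 4 = 3, disc(K) = -1396.
Check p | disc: -1396 mod 29 = 25.
p does not divide disc. Compute Legendre symbol (d/p):
28^((29-1)/2) mod 29 = 1
(d/p) = 1, so p splits: (p) = P*P' with e=1, f=1, g=2.
Therefore p is split.

split


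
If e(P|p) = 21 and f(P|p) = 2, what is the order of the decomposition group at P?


|D_P| = e * f
= 21 * 2
= 42

42


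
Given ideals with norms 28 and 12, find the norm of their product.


N(IJ) = N(I) * N(J)
= 28 * 12
= 336

336


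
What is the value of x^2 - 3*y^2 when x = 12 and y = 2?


x^2 - d*y^2
= 12^2 - 3*2^2
= 144 - 12
= 132

132


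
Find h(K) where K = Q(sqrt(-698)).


K = Q(sqrt(-698)). d mod 4 = 2, so D = disc(K) = 4d = -2792
h(K) equals the number of primitive reduced positive-definite forms (a, b, c) = a*x^2 + b*x*y + c*y^2 with b^2 - 4ac = D,
where reduced means |b| <= a <= c, with b >= 0 whenever |b| = a or a = c, and primitive means gcd(a, b, c) = 1.
Reduced forces 3a^2 <= |D| = 2792, so 1 <= a <= 30; b must have the parity of D, and c = (b^2 - D)/(4a) must be an integer >= a.
Enumerate a = 1..30, b in [-a, a]:
  a=1: (1, 0, 698)  [1]
  a=2: (2, 0, 349)  [1]
  a=3: (3, -2, 233), (3, 2, 233)  [2]
  a=4..5: none
  a=6: (6, -4, 117), (6, 4, 117)  [2]
  a=7: (7, -6, 101), (7, 6, 101)  [2]
  a=8: none
  a=9: (9, -4, 78), (9, 4, 78)  [2]
  a=10..12: none
  a=13: (13, -4, 54), (13, 4, 54)  [2]
  a=14: (14, -8, 51), (14, 8, 51)  [2]
  a=15..16: none
  a=17: (17, -8, 42), (17, 8, 42)  [2]
  a=18: (18, -4, 39), (18, 4, 39)  [2]
  a=19: (19, -18, 41), (19, 18, 41)  [2]
  a=20: none
  a=21: (21, -20, 38), (21, -8, 34), (21, 8, 34), (21, 20, 38)  [4]
  a=22..25: none
  a=26: (26, -4, 27), (26, 4, 27)  [2]
  a=27..30: none
Total reduced forms: 1 + 1 + 2 + 2 + 2 + 2 + 2 + 2 + 2 + 2 + 2 + 4 + 2 = 26
h = 26

26


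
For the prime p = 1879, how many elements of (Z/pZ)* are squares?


For prime p, the number of non-zero quadratic residues is (p-1)/2.
= (1879-1)/2
= 939

939


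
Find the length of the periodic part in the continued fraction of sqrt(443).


Run the CF algorithm for sqrt(443).
a_0 = floor(sqrt(443)) = 21; set m_0=0, q_0=1.
Recurrence: m' = q*a - m,  q' = (d - m'^2)/q,  a' = floor((a_0 + m')/q').
  step 1: m=21, q=2, a=21
  step 2: m=21, q=1, a=42
a_2 = 2*a_0 = 42, so the period closes here.
sqrt(443) = [21; 21, 42]
Period length = 2

2


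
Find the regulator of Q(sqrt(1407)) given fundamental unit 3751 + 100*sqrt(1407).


epsilon = 3751 + 100*sqrt(1407)
= 7501.9999
R = ln(7501.9999)
= 8.9229

8.9229


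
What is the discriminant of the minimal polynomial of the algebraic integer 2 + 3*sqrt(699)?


The element 2 + 3*sqrt(699) has minimal polynomial:
x^2 - 4*x - 6287
Discriminant = (-4)^2 - 4*(-6287)
= 16 + 25148
= 25164

25164


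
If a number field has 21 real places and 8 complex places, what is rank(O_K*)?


By Dirichlet's unit theorem:
rank = r1 + r2 - 1
= 21 + 8 - 1
= 28

28


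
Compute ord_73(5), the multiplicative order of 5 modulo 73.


We want ord_73(5), the smallest k >= 1 with 5^k = 1 mod 73.
n = 73 = 73, phi(73) = 72; the order divides phi(n).
Divisors of 72: 1, 2, 3, 4, 6, 8, 9, 12, 18, 24, 36, 72
Repeated squaring mod 73: 5^1 = 5, 5^2 = 25, 5^4 = 41, 5^8 = 2, 5^16 = 4, 5^32 = 16, 5^64 = 37
Test divisors in increasing order:
  k=1: 5^1 = 5 mod 73
  k=2: 5^2 = 25 mod 73
  k=3: 5^3 = 25 * 5 = 52 mod 73
  k=4: 5^4 = 41 mod 73
  k=6: 5^6 = 41 * 25 = 3 mod 73
  k=8: 5^8 = 2 mod 73
  k=9: 5^9 = 2 * 5 = 10 mod 73
  k=12: 5^12 = 2 * 41 = 9 mod 73
  k=18: 5^18 = 4 * 25 = 27 mod 73
  k=24: 5^24 = 4 * 2 = 8 mod 73
  k=36: 5^36 = 16 * 41 = 72 mod 73
  k=72: 5^72 = 37 * 2 = 1 mod 73  <- first divisor giving 1
Order = 72

72


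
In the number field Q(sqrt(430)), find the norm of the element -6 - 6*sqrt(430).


N(a + b*sqrt(d)) = a^2 - d*b^2
= (-6)^2 - (430)*(-6)^2
= 36 - 15480
= -15444

-15444


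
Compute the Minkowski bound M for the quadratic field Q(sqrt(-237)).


d = -237, d mod 4 = 3, so disc(K) = 4d = -948; |disc(K)| = 948
Imaginary quadratic field, so n = 2, s = r2 = 1, r1 = 0
M = (n!/n^n) * (4/pi)^s * sqrt(|disc(K)|) = (2!/2^2) * (4/pi)^1 * sqrt(948)
= 0.5 * 1.273240 * 30.789609
= 19.6013

19.6013


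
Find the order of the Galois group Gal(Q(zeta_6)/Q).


|Gal(Q(zeta_6)/Q)| = phi(6)
= 2

2


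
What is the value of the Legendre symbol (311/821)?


p = 821 is prime, so compute (311/821) with the reciprocity algorithm (Jacobi-symbol steps: pull out 2s via (2/n), flip via reciprocity, reduce):
  reciprocity: (311/821) -> +(821/311)
  reduce: (199/311)
  reciprocity: (199/311) -> -(311/199)
  reduce: (112/199)
  pull out 2: (2/199) = +1  (since 199 mod 8 = 7)
  pull out 2: (2/199) = +1  (since 199 mod 8 = 7)
  pull out 2: (2/199) = +1  (since 199 mod 8 = 7)
  pull out 2: (2/199) = +1  (since 199 mod 8 = 7)
  reciprocity: (7/199) -> -(199/7)
  reduce: (3/7)
  reciprocity: (3/7) -> -(7/3)
  reduce: (1/3)
  (1/3) = 1
Product of signs = -1
(311/821) = -1

-1


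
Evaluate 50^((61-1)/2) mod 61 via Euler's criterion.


p = 61 is prime and the exponent is (p-1)/2 = 30, so by Euler's criterion 50^30 = (50/61) = +1 or -1 mod 61.
Compute by square-and-multiply:
  30 = 16 + 8 + 4 + 2 (binary 11110)
  Repeated squaring mod 61: 50^1 = 50, 50^2 = 60, 50^4 = 1, 50^8 = 1, 50^16 = 1
  50^30 = 50^16 * 50^8 * 50^4 * 50^2 = 1 * 1 * 1 * 60 mod 61
    1 * 1 = 1 = 1 mod 61
    1 * 1 = 1 = 1 mod 61
    1 * 60 = 60 = 60 mod 61
  50^30 = 60 mod 61
Result 60 = p - 1 = -1 mod 61: 50 is a quadratic non-residue mod 61. As a residue in [0, p-1] the value is 60.
50^30 mod 61 = 60

60


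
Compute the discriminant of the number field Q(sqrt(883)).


For K = Q(sqrt(d)) with d squarefree: disc(K) = d if d = 1 mod 4, and disc(K) = 4d if d = 2 or 3 mod 4.
Here d = 883, and d mod 4 = 3.
d = 3 mod 4, not 1 (O_K = Z[sqrt(d)]), so disc(K) = 4d = 4 * (883) = 3532

3532


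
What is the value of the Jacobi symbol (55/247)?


Compute (55/247) via quadratic reciprocity:
  reciprocity: (55/247) -> -(247/55)
  reduce: (27/55)
  reciprocity: (27/55) -> -(55/27)
  reduce: (1/27)
  (1/27) = 1
Product of signs = 1

1


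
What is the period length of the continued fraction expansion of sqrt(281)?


Run the CF algorithm for sqrt(281).
a_0 = floor(sqrt(281)) = 16; set m_0=0, q_0=1.
Recurrence: m' = q*a - m,  q' = (d - m'^2)/q,  a' = floor((a_0 + m')/q').
  step 1: m=16, q=25, a=1
  step 2: m=9, q=8, a=3
  step 3: m=15, q=7, a=4
  step 4: m=13, q=16, a=1
  step 5: m=3, q=17, a=1
  step 6: m=14, q=5, a=6
  step 7: m=16, q=5, a=6
  step 8: m=14, q=17, a=1
  step 9: m=3, q=16, a=1
  step 10: m=13, q=7, a=4
  step 11: m=15, q=8, a=3
  step 12: m=9, q=25, a=1
  step 13: m=16, q=1, a=32
a_13 = 2*a_0 = 32, so the period closes here.
sqrt(281) = [16; 1, 3, 4, 1, 1, 6, 6, 1, 1, 4, 3, 1, 32]
Period length = 13

13


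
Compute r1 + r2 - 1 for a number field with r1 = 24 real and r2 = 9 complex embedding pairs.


By Dirichlet's unit theorem:
rank = r1 + r2 - 1
= 24 + 9 - 1
= 32

32


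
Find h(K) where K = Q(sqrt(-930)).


K = Q(sqrt(-930)). d mod 4 = 2, so D = disc(K) = 4d = -3720
h(K) equals the number of primitive reduced positive-definite forms (a, b, c) = a*x^2 + b*x*y + c*y^2 with b^2 - 4ac = D,
where reduced means |b| <= a <= c, with b >= 0 whenever |b| = a or a = c, and primitive means gcd(a, b, c) = 1.
Reduced forces 3a^2 <= |D| = 3720, so 1 <= a <= 35; b must have the parity of D, and c = (b^2 - D)/(4a) must be an integer >= a.
Enumerate a = 1..35, b in [-a, a]:
  a=1: (1, 0, 930)  [1]
  a=2: (2, 0, 465)  [1]
  a=3: (3, 0, 310)  [1]
  a=4: none
  a=5: (5, 0, 186)  [1]
  a=6: (6, 0, 155)  [1]
  a=7: (7, -2, 133), (7, 2, 133)  [2]
  a=8..9: none
  a=10: (10, 0, 93)  [1]
  a=11: (11, -8, 86), (11, 8, 86)  [2]
  a=12..13: none
  a=14: (14, -12, 69), (14, 12, 69)  [2]
  a=15: (15, 0, 62)  [1]
  a=16..18: none
  a=19: (19, -2, 49), (19, 2, 49)  [2]
  a=20: none
  a=21: (21, -12, 46), (21, 12, 46)  [2]
  a=22: (22, -8, 43), (22, 8, 43)  [2]
  a=23: (23, -12, 42), (23, 12, 42)  [2]
  a=24..29: none
  a=30: (30, 0, 31)  [1]
  a=31..32: none
  a=33: (33, -30, 35), (33, 30, 35)  [2]
  a=34..35: none
Total reduced forms: 1 + 1 + 1 + 1 + 1 + 2 + 1 + 2 + 2 + 1 + 2 + 2 + 2 + 2 + 1 + 2 = 24
h = 24

24


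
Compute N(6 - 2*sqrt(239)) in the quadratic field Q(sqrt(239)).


N(a + b*sqrt(d)) = a^2 - d*b^2
= (6)^2 - (239)*(-2)^2
= 36 - 956
= -920

-920


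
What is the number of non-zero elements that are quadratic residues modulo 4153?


For prime p, the number of non-zero quadratic residues is (p-1)/2.
= (4153-1)/2
= 2076

2076


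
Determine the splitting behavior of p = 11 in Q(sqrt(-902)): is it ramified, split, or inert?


K = Q(sqrt(-902)). Since d mod 4 = 2, disc(K) = -3608.
Check p | disc: -3608 mod 11 = 0.
p divides disc, so p ramifies: (p) = P^2 with e=2, f=1, g=1.
Therefore p is ramified.

ramified


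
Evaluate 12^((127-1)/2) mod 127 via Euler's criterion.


p = 127 is prime and the exponent is (p-1)/2 = 63, so by Euler's criterion 12^63 = (12/127) = +1 or -1 mod 127.
Compute by square-and-multiply:
  63 = 32 + 16 + 8 + 4 + 2 + 1 (binary 111111)
  Repeated squaring mod 127: 12^1 = 12, 12^2 = 17, 12^4 = 35, 12^8 = 82, 12^16 = 120, 12^32 = 49
  12^63 = 12^32 * 12^16 * 12^8 * 12^4 * 12^2 * 12^1 = 49 * 120 * 82 * 35 * 17 * 12 mod 127
    49 * 120 = 5880 = 38 mod 127
    38 * 82 = 3116 = 68 mod 127
    68 * 35 = 2380 = 94 mod 127
    94 * 17 = 1598 = 74 mod 127
    74 * 12 = 888 = 126 mod 127
  12^63 = 126 mod 127
Result 126 = p - 1 = -1 mod 127: 12 is a quadratic non-residue mod 127. As a residue in [0, p-1] the value is 126.
12^63 mod 127 = 126

126


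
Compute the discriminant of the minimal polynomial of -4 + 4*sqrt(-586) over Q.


The element -4 + 4*sqrt(-586) has minimal polynomial:
x^2 + 8*x + 9392
Discriminant = (8)^2 - 4*(9392)
= 64 - 37568
= -37504

-37504


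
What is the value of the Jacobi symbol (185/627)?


Compute (185/627) via quadratic reciprocity:
  reciprocity: (185/627) -> +(627/185)
  reduce: (72/185)
  pull out 2: (2/185) = +1  (since 185 mod 8 = 1)
  pull out 2: (2/185) = +1  (since 185 mod 8 = 1)
  pull out 2: (2/185) = +1  (since 185 mod 8 = 1)
  reciprocity: (9/185) -> +(185/9)
  reduce: (5/9)
  reciprocity: (5/9) -> +(9/5)
  reduce: (4/5)
  pull out 2: (2/5) = -1  (since 5 mod 8 = 5)
  pull out 2: (2/5) = -1  (since 5 mod 8 = 5)
  (1/5) = 1
Product of signs = 1

1


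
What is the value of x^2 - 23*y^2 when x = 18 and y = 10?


x^2 - d*y^2
= 18^2 - 23*10^2
= 324 - 2300
= -1976

-1976


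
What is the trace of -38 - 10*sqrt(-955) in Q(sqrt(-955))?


Tr(a + b*sqrt(d)) = (a + b*sqrt(d)) + (a - b*sqrt(d)) = 2a
= 2 * (-38)
= -76

-76


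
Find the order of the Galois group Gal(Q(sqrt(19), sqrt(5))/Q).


The 2 square roots of distinct primes are multiplicatively independent over Q,
so [K:Q] = 2^2 and Gal(K/Q) is isomorphic to (Z/2Z)^2.
|Gal| = 2^2 = 4

4


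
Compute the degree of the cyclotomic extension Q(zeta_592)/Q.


The degree equals Euler's totient phi(592).
592 = 2^4 * 37
phi(592) = 288

288


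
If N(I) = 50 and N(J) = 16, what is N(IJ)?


N(IJ) = N(I) * N(J)
= 50 * 16
= 800

800


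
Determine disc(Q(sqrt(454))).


For K = Q(sqrt(d)) with d squarefree: disc(K) = d if d = 1 mod 4, and disc(K) = 4d if d = 2 or 3 mod 4.
Here d = 454, and d mod 4 = 2.
d = 2 mod 4, not 1 (O_K = Z[sqrt(d)]), so disc(K) = 4d = 4 * (454) = 1816

1816


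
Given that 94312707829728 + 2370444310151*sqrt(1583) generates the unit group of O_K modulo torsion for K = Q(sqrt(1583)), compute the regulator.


epsilon = 94312707829728 + 2370444310151*sqrt(1583)
= 1.8863e+14
R = ln(1.8863e+14)
= 32.8708

32.8708


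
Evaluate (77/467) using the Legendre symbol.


p = 467 is prime, so compute (77/467) with the reciprocity algorithm (Jacobi-symbol steps: pull out 2s via (2/n), flip via reciprocity, reduce):
  reciprocity: (77/467) -> +(467/77)
  reduce: (5/77)
  reciprocity: (5/77) -> +(77/5)
  reduce: (2/5)
  pull out 2: (2/5) = -1  (since 5 mod 8 = 5)
  (1/5) = 1
Product of signs = -1
(77/467) = -1

-1


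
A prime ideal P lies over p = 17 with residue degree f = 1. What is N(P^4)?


N(P^a) = p^(a*f)
= 17^(4*1)
= 17^4
= 83521

83521


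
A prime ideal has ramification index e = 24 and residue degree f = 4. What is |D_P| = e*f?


|D_P| = e * f
= 24 * 4
= 96

96


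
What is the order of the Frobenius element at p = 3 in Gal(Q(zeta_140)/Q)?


The Frobenius at p in Gal(Q(zeta_n)/Q) = (Z/nZ)* is the class of p, so its order is ord_140(3), the smallest k >= 1 with 3^k = 1 mod 140.
n = 140 = 2^2 * 5 * 7, phi(140) = 48; the order divides phi(n).
Divisors of 48: 1, 2, 3, 4, 6, 8, 12, 16, 24, 48
Repeated squaring mod 140: 3^1 = 3, 3^2 = 9, 3^4 = 81, 3^8 = 121, 3^16 = 81, 3^32 = 121
Test divisors in increasing order:
  k=1: 3^1 = 3 mod 140
  k=2: 3^2 = 9 mod 140
  k=3: 3^3 = 9 * 3 = 27 mod 140
  k=4: 3^4 = 81 mod 140
  k=6: 3^6 = 81 * 9 = 29 mod 140
  k=8: 3^8 = 121 mod 140
  k=12: 3^12 = 121 * 81 = 1 mod 140  <- first divisor giving 1
Order = 12

12


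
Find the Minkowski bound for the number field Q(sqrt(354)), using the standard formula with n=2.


d = 354, d mod 4 = 2, so disc(K) = 4d = 1416; |disc(K)| = 1416
Real quadratic field, so n = 2, s = r2 = 0, r1 = 2
M = (n!/n^n) * (4/pi)^s * sqrt(|disc(K)|) = (2!/2^2) * (4/pi)^0 * sqrt(1416)
= 0.5 * 1.000000 * 37.629775
= 18.8149

18.8149


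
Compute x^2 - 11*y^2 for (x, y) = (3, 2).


x^2 - d*y^2
= 3^2 - 11*2^2
= 9 - 44
= -35

-35


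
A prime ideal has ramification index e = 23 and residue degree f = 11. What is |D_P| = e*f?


|D_P| = e * f
= 23 * 11
= 253

253


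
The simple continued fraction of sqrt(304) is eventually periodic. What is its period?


Run the CF algorithm for sqrt(304).
a_0 = floor(sqrt(304)) = 17; set m_0=0, q_0=1.
Recurrence: m' = q*a - m,  q' = (d - m'^2)/q,  a' = floor((a_0 + m')/q').
  step 1: m=17, q=15, a=2
  step 2: m=13, q=9, a=3
  step 3: m=14, q=12, a=2
  step 4: m=10, q=17, a=1
  step 5: m=7, q=15, a=1
  step 6: m=8, q=16, a=1
  step 7: m=8, q=15, a=1
  step 8: m=7, q=17, a=1
  step 9: m=10, q=12, a=2
  step 10: m=14, q=9, a=3
  step 11: m=13, q=15, a=2
  step 12: m=17, q=1, a=34
a_12 = 2*a_0 = 34, so the period closes here.
sqrt(304) = [17; 2, 3, 2, 1, 1, 1, 1, 1, 2, 3, 2, 34]
Period length = 12

12


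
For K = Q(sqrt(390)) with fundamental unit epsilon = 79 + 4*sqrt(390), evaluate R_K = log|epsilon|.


epsilon = 79 + 4*sqrt(390)
= 157.9937
R = ln(157.9937)
= 5.0626

5.0626


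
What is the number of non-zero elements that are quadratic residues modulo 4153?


For prime p, the number of non-zero quadratic residues is (p-1)/2.
= (4153-1)/2
= 2076

2076


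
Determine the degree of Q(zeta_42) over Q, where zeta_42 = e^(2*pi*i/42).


The degree equals Euler's totient phi(42).
42 = 2 * 3 * 7
phi(42) = 12

12


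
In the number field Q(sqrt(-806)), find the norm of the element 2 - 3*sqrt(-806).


N(a + b*sqrt(d)) = a^2 - d*b^2
= (2)^2 - (-806)*(-3)^2
= 4 + 7254
= 7258

7258


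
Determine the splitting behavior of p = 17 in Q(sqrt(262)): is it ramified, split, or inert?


K = Q(sqrt(262)). Since d mod 4 = 2, disc(K) = 1048.
Check p | disc: 1048 mod 17 = 11.
p does not divide disc. Compute Legendre symbol (d/p):
7^((17-1)/2) mod 17 = -1
(d/p) = -1, so p is inert: (p) stays prime with e=1, f=2, g=1.
Therefore p is inert.

inert


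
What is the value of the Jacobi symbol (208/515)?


Compute (208/515) via quadratic reciprocity:
  pull out 2: (2/515) = -1  (since 515 mod 8 = 3)
  pull out 2: (2/515) = -1  (since 515 mod 8 = 3)
  pull out 2: (2/515) = -1  (since 515 mod 8 = 3)
  pull out 2: (2/515) = -1  (since 515 mod 8 = 3)
  reciprocity: (13/515) -> +(515/13)
  reduce: (8/13)
  pull out 2: (2/13) = -1  (since 13 mod 8 = 5)
  pull out 2: (2/13) = -1  (since 13 mod 8 = 5)
  pull out 2: (2/13) = -1  (since 13 mod 8 = 5)
  (1/13) = 1
Product of signs = -1

-1


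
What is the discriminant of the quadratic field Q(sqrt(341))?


For K = Q(sqrt(d)) with d squarefree: disc(K) = d if d = 1 mod 4, and disc(K) = 4d if d = 2 or 3 mod 4.
Here d = 341, and d mod 4 = 1.
d = 1 mod 4 (O_K = Z[(1+sqrt(d))/2]), so disc(K) = d = 341

341


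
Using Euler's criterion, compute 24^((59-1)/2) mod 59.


p = 59 is prime and the exponent is (p-1)/2 = 29, so by Euler's criterion 24^29 = (24/59) = +1 or -1 mod 59.
Compute by square-and-multiply:
  29 = 16 + 8 + 4 + 1 (binary 11101)
  Repeated squaring mod 59: 24^1 = 24, 24^2 = 45, 24^4 = 19, 24^8 = 7, 24^16 = 49
  24^29 = 24^16 * 24^8 * 24^4 * 24^1 = 49 * 7 * 19 * 24 mod 59
    49 * 7 = 343 = 48 mod 59
    48 * 19 = 912 = 27 mod 59
    27 * 24 = 648 = 58 mod 59
  24^29 = 58 mod 59
Result 58 = p - 1 = -1 mod 59: 24 is a quadratic non-residue mod 59. As a residue in [0, p-1] the value is 58.
24^29 mod 59 = 58

58


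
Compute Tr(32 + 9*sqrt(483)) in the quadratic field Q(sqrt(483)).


Tr(a + b*sqrt(d)) = (a + b*sqrt(d)) + (a - b*sqrt(d)) = 2a
= 2 * (32)
= 64

64


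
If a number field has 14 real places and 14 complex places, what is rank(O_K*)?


By Dirichlet's unit theorem:
rank = r1 + r2 - 1
= 14 + 14 - 1
= 27

27


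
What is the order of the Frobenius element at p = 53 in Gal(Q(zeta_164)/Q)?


The Frobenius at p in Gal(Q(zeta_n)/Q) = (Z/nZ)* is the class of p, so its order is ord_164(53), the smallest k >= 1 with 53^k = 1 mod 164.
n = 164 = 2^2 * 41, phi(164) = 80; the order divides phi(n).
Divisors of 80: 1, 2, 4, 5, 8, 10, 16, 20, 40, 80
Repeated squaring mod 164: 53^1 = 53, 53^2 = 21, 53^4 = 113, 53^8 = 141, 53^16 = 37, 53^32 = 57, 53^64 = 133
Test divisors in increasing order:
  k=1: 53^1 = 53 mod 164
  k=2: 53^2 = 21 mod 164
  k=4: 53^4 = 113 mod 164
  k=5: 53^5 = 113 * 53 = 85 mod 164
  k=8: 53^8 = 141 mod 164
  k=10: 53^10 = 141 * 21 = 9 mod 164
  k=16: 53^16 = 37 mod 164
  k=20: 53^20 = 37 * 113 = 81 mod 164
  k=40: 53^40 = 57 * 141 = 1 mod 164  <- first divisor giving 1
Order = 40

40


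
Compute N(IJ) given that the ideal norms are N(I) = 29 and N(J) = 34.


N(IJ) = N(I) * N(J)
= 29 * 34
= 986

986


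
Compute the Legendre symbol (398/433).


p = 433 is prime, so compute (398/433) with the reciprocity algorithm (Jacobi-symbol steps: pull out 2s via (2/n), flip via reciprocity, reduce):
  pull out 2: (2/433) = +1  (since 433 mod 8 = 1)
  reciprocity: (199/433) -> +(433/199)
  reduce: (35/199)
  reciprocity: (35/199) -> -(199/35)
  reduce: (24/35)
  pull out 2: (2/35) = -1  (since 35 mod 8 = 3)
  pull out 2: (2/35) = -1  (since 35 mod 8 = 3)
  pull out 2: (2/35) = -1  (since 35 mod 8 = 3)
  reciprocity: (3/35) -> -(35/3)
  reduce: (2/3)
  pull out 2: (2/3) = -1  (since 3 mod 8 = 3)
  (1/3) = 1
Product of signs = 1
(398/433) = 1

1


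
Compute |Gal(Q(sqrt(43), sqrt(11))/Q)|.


The 2 square roots of distinct primes are multiplicatively independent over Q,
so [K:Q] = 2^2 and Gal(K/Q) is isomorphic to (Z/2Z)^2.
|Gal| = 2^2 = 4

4


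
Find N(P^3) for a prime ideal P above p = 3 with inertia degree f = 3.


N(P^a) = p^(a*f)
= 3^(3*3)
= 3^9
= 19683

19683


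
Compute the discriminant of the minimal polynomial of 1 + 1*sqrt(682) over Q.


The element 1 + 1*sqrt(682) has minimal polynomial:
x^2 - 2*x - 681
Discriminant = (-2)^2 - 4*(-681)
= 4 + 2724
= 2728

2728


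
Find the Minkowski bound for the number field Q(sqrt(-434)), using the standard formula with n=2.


d = -434, d mod 4 = 2, so disc(K) = 4d = -1736; |disc(K)| = 1736
Imaginary quadratic field, so n = 2, s = r2 = 1, r1 = 0
M = (n!/n^n) * (4/pi)^s * sqrt(|disc(K)|) = (2!/2^2) * (4/pi)^1 * sqrt(1736)
= 0.5 * 1.273240 * 41.665333
= 26.5250

26.5250


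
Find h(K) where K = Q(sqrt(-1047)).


K = Q(sqrt(-1047)). d mod 4 = 1, so D = disc(K) = d = -1047
h(K) equals the number of primitive reduced positive-definite forms (a, b, c) = a*x^2 + b*x*y + c*y^2 with b^2 - 4ac = D,
where reduced means |b| <= a <= c, with b >= 0 whenever |b| = a or a = c, and primitive means gcd(a, b, c) = 1.
Reduced forces 3a^2 <= |D| = 1047, so 1 <= a <= 18; b must have the parity of D, and c = (b^2 - D)/(4a) must be an integer >= a.
Enumerate a = 1..18, b in [-a, a]:
  a=1: (1, 1, 262)  [1]
  a=2: (2, -1, 131), (2, 1, 131)  [2]
  a=3: (3, 3, 88)  [1]
  a=4: (4, -3, 66), (4, 3, 66)  [2]
  a=5: none
  a=6: (6, -3, 44), (6, 3, 44)  [2]
  a=7: none
  a=8: (8, -3, 33), (8, 3, 33)  [2]
  a=9..10: none
  a=11: (11, -3, 24), (11, 3, 24)  [2]
  a=12: (12, -3, 22), (12, 3, 22)  [2]
  a=13..15: none
  a=16: (16, -13, 19), (16, 13, 19)  [2]
  a=17..18: none
Total reduced forms: 1 + 2 + 1 + 2 + 2 + 2 + 2 + 2 + 2 = 16
h = 16

16


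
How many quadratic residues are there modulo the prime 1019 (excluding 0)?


For prime p, the number of non-zero quadratic residues is (p-1)/2.
= (1019-1)/2
= 509

509


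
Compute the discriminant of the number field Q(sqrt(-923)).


For K = Q(sqrt(d)) with d squarefree: disc(K) = d if d = 1 mod 4, and disc(K) = 4d if d = 2 or 3 mod 4.
Here d = -923, and d mod 4 = 1.
d = 1 mod 4 (O_K = Z[(1+sqrt(d))/2]), so disc(K) = d = -923

-923


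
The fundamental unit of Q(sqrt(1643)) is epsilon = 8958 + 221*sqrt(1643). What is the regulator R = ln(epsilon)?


epsilon = 8958 + 221*sqrt(1643)
= 17915.9999
R = ln(17915.9999)
= 9.7934

9.7934


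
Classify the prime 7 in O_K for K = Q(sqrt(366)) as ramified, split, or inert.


K = Q(sqrt(366)). Since d mod 4 = 2, disc(K) = 1464.
Check p | disc: 1464 mod 7 = 1.
p does not divide disc. Compute Legendre symbol (d/p):
2^((7-1)/2) mod 7 = 1
(d/p) = 1, so p splits: (p) = P*P' with e=1, f=1, g=2.
Therefore p is split.

split


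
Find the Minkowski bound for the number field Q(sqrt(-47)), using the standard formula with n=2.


d = -47, d mod 4 = 1, so disc(K) = d = -47; |disc(K)| = 47
Imaginary quadratic field, so n = 2, s = r2 = 1, r1 = 0
M = (n!/n^n) * (4/pi)^s * sqrt(|disc(K)|) = (2!/2^2) * (4/pi)^1 * sqrt(47)
= 0.5 * 1.273240 * 6.855655
= 4.3644

4.3644


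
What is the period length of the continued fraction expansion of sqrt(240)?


Run the CF algorithm for sqrt(240).
a_0 = floor(sqrt(240)) = 15; set m_0=0, q_0=1.
Recurrence: m' = q*a - m,  q' = (d - m'^2)/q,  a' = floor((a_0 + m')/q').
  step 1: m=15, q=15, a=2
  step 2: m=15, q=1, a=30
a_2 = 2*a_0 = 30, so the period closes here.
sqrt(240) = [15; 2, 30]
Period length = 2

2


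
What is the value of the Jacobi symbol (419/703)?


Compute (419/703) via quadratic reciprocity:
  reciprocity: (419/703) -> -(703/419)
  reduce: (284/419)
  pull out 2: (2/419) = -1  (since 419 mod 8 = 3)
  pull out 2: (2/419) = -1  (since 419 mod 8 = 3)
  reciprocity: (71/419) -> -(419/71)
  reduce: (64/71)
  pull out 2: (2/71) = +1  (since 71 mod 8 = 7)
  pull out 2: (2/71) = +1  (since 71 mod 8 = 7)
  pull out 2: (2/71) = +1  (since 71 mod 8 = 7)
  pull out 2: (2/71) = +1  (since 71 mod 8 = 7)
  pull out 2: (2/71) = +1  (since 71 mod 8 = 7)
  pull out 2: (2/71) = +1  (since 71 mod 8 = 7)
  (1/71) = 1
Product of signs = 1

1


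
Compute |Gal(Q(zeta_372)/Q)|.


|Gal(Q(zeta_372)/Q)| = phi(372)
= 120

120


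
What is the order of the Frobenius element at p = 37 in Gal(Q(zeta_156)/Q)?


The Frobenius at p in Gal(Q(zeta_n)/Q) = (Z/nZ)* is the class of p, so its order is ord_156(37), the smallest k >= 1 with 37^k = 1 mod 156.
n = 156 = 2^2 * 3 * 13, phi(156) = 48; the order divides phi(n).
Divisors of 48: 1, 2, 3, 4, 6, 8, 12, 16, 24, 48
Repeated squaring mod 156: 37^1 = 37, 37^2 = 121, 37^4 = 133, 37^8 = 61, 37^16 = 133, 37^32 = 61
Test divisors in increasing order:
  k=1: 37^1 = 37 mod 156
  k=2: 37^2 = 121 mod 156
  k=3: 37^3 = 121 * 37 = 109 mod 156
  k=4: 37^4 = 133 mod 156
  k=6: 37^6 = 133 * 121 = 25 mod 156
  k=8: 37^8 = 61 mod 156
  k=12: 37^12 = 61 * 133 = 1 mod 156  <- first divisor giving 1
Order = 12

12


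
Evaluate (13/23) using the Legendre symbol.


p = 23 is prime, so compute (13/23) with the reciprocity algorithm (Jacobi-symbol steps: pull out 2s via (2/n), flip via reciprocity, reduce):
  reciprocity: (13/23) -> +(23/13)
  reduce: (10/13)
  pull out 2: (2/13) = -1  (since 13 mod 8 = 5)
  reciprocity: (5/13) -> +(13/5)
  reduce: (3/5)
  reciprocity: (3/5) -> +(5/3)
  reduce: (2/3)
  pull out 2: (2/3) = -1  (since 3 mod 8 = 3)
  (1/3) = 1
Product of signs = 1
(13/23) = 1

1


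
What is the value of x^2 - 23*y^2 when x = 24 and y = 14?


x^2 - d*y^2
= 24^2 - 23*14^2
= 576 - 4508
= -3932

-3932


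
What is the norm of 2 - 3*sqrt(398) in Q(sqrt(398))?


N(a + b*sqrt(d)) = a^2 - d*b^2
= (2)^2 - (398)*(-3)^2
= 4 - 3582
= -3578

-3578


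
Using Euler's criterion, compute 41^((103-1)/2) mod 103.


p = 103 is prime and the exponent is (p-1)/2 = 51, so by Euler's criterion 41^51 = (41/103) = +1 or -1 mod 103.
Compute by square-and-multiply:
  51 = 32 + 16 + 2 + 1 (binary 110011)
  Repeated squaring mod 103: 41^1 = 41, 41^2 = 33, 41^4 = 59, 41^8 = 82, 41^16 = 29, 41^32 = 17
  41^51 = 41^32 * 41^16 * 41^2 * 41^1 = 17 * 29 * 33 * 41 mod 103
    17 * 29 = 493 = 81 mod 103
    81 * 33 = 2673 = 98 mod 103
    98 * 41 = 4018 = 1 mod 103
  41^51 = 1 mod 103
Result 1: 41 is a quadratic residue mod 103.
41^51 mod 103 = 1

1


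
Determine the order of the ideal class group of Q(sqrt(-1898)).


K = Q(sqrt(-1898)). d mod 4 = 2, so D = disc(K) = 4d = -7592
h(K) equals the number of primitive reduced positive-definite forms (a, b, c) = a*x^2 + b*x*y + c*y^2 with b^2 - 4ac = D,
where reduced means |b| <= a <= c, with b >= 0 whenever |b| = a or a = c, and primitive means gcd(a, b, c) = 1.
Reduced forces 3a^2 <= |D| = 7592, so 1 <= a <= 50; b must have the parity of D, and c = (b^2 - D)/(4a) must be an integer >= a.
Enumerate a = 1..50, b in [-a, a]:
  a=1: (1, 0, 1898)  [1]
  a=2: (2, 0, 949)  [1]
  a=3: (3, -2, 633), (3, 2, 633)  [2]
  a=4..5: none
  a=6: (6, -4, 317), (6, 4, 317)  [2]
  a=7..8: none
  a=9: (9, -2, 211), (9, 2, 211)  [2]
  a=10: none
  a=11: (11, -8, 174), (11, 8, 174)  [2]
  a=12: none
  a=13: (13, 0, 146)  [1]
  a=14..17: none
  a=18: (18, -16, 109), (18, 16, 109)  [2]
  a=19..21: none
  a=22: (22, -8, 87), (22, 8, 87)  [2]
  a=23..25: none
  a=26: (26, 0, 73)  [1]
  a=27: (27, -20, 74), (27, 20, 74)  [2]
  a=28: none
  a=29: (29, -8, 66), (29, 8, 66)  [2]
  a=30..32: none
  a=33: (33, -14, 59), (33, -8, 58), (33, 8, 58), (33, 14, 59)  [4]
  a=34..36: none
  a=37: (37, -20, 54), (37, 20, 54)  [2]
  a=38: none
  a=39: (39, -26, 53), (39, 26, 53)  [2]
  a=40..50: none
Total reduced forms: 1 + 1 + 2 + 2 + 2 + 2 + 1 + 2 + 2 + 1 + 2 + 2 + 4 + 2 + 2 = 28
h = 28

28


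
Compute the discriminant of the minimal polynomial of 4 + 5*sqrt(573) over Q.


The element 4 + 5*sqrt(573) has minimal polynomial:
x^2 - 8*x - 14309
Discriminant = (-8)^2 - 4*(-14309)
= 64 + 57236
= 57300

57300


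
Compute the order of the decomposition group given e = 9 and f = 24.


|D_P| = e * f
= 9 * 24
= 216

216


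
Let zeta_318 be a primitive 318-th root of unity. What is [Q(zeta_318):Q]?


The degree equals Euler's totient phi(318).
318 = 2 * 3 * 53
phi(318) = 104

104


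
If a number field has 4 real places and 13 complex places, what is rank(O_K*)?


By Dirichlet's unit theorem:
rank = r1 + r2 - 1
= 4 + 13 - 1
= 16

16


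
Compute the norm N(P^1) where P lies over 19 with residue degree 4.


N(P^a) = p^(a*f)
= 19^(1*4)
= 19^4
= 130321

130321


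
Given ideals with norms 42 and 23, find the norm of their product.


N(IJ) = N(I) * N(J)
= 42 * 23
= 966

966


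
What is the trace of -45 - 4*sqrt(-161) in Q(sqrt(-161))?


Tr(a + b*sqrt(d)) = (a + b*sqrt(d)) + (a - b*sqrt(d)) = 2a
= 2 * (-45)
= -90

-90


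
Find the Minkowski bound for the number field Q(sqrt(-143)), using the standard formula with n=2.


d = -143, d mod 4 = 1, so disc(K) = d = -143; |disc(K)| = 143
Imaginary quadratic field, so n = 2, s = r2 = 1, r1 = 0
M = (n!/n^n) * (4/pi)^s * sqrt(|disc(K)|) = (2!/2^2) * (4/pi)^1 * sqrt(143)
= 0.5 * 1.273240 * 11.958261
= 7.6129

7.6129


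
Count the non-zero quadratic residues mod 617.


For prime p, the number of non-zero quadratic residues is (p-1)/2.
= (617-1)/2
= 308

308


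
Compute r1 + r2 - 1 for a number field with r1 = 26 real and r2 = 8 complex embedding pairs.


By Dirichlet's unit theorem:
rank = r1 + r2 - 1
= 26 + 8 - 1
= 33

33


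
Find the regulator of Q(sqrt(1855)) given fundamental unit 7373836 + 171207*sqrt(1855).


epsilon = 7373836 + 171207*sqrt(1855)
= 1.4748e+07
R = ln(1.4748e+07)
= 16.5066

16.5066


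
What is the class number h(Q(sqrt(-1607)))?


K = Q(sqrt(-1607)). d mod 4 = 1, so D = disc(K) = d = -1607
h(K) equals the number of primitive reduced positive-definite forms (a, b, c) = a*x^2 + b*x*y + c*y^2 with b^2 - 4ac = D,
where reduced means |b| <= a <= c, with b >= 0 whenever |b| = a or a = c, and primitive means gcd(a, b, c) = 1.
Reduced forces 3a^2 <= |D| = 1607, so 1 <= a <= 23; b must have the parity of D, and c = (b^2 - D)/(4a) must be an integer >= a.
Enumerate a = 1..23, b in [-a, a]:
  a=1: (1, 1, 402)  [1]
  a=2: (2, -1, 201), (2, 1, 201)  [2]
  a=3: (3, -1, 134), (3, 1, 134)  [2]
  a=4: (4, -3, 101), (4, 3, 101)  [2]
  a=5: none
  a=6: (6, -5, 68), (6, -1, 67), (6, 1, 67), (6, 5, 68)  [4]
  a=7: none
  a=8: (8, -5, 51), (8, 5, 51)  [2]
  a=9: (9, -7, 46), (9, 7, 46)  [2]
  a=10..11: none
  a=12: (12, -11, 36), (12, -5, 34), (12, 5, 34), (12, 11, 36)  [4]
  a=13..15: none
  a=16: (16, -11, 27), (16, 11, 27)  [2]
  a=17: (17, -5, 24), (17, 5, 24)  [2]
  a=18: (18, -11, 24), (18, -7, 23), (18, 7, 23), (18, 11, 24)  [4]
  a=19..23: none
Total reduced forms: 1 + 2 + 2 + 2 + 4 + 2 + 2 + 4 + 2 + 2 + 4 = 27
h = 27

27


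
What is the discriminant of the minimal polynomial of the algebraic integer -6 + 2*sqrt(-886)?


The element -6 + 2*sqrt(-886) has minimal polynomial:
x^2 + 12*x + 3580
Discriminant = (12)^2 - 4*(3580)
= 144 - 14320
= -14176

-14176


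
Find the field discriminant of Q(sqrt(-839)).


For K = Q(sqrt(d)) with d squarefree: disc(K) = d if d = 1 mod 4, and disc(K) = 4d if d = 2 or 3 mod 4.
Here d = -839, and d mod 4 = 1.
d = 1 mod 4 (O_K = Z[(1+sqrt(d))/2]), so disc(K) = d = -839

-839


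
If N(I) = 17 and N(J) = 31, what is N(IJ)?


N(IJ) = N(I) * N(J)
= 17 * 31
= 527

527


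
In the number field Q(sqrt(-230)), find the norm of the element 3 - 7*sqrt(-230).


N(a + b*sqrt(d)) = a^2 - d*b^2
= (3)^2 - (-230)*(-7)^2
= 9 + 11270
= 11279

11279


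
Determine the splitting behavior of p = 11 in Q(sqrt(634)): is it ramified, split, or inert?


K = Q(sqrt(634)). Since d mod 4 = 2, disc(K) = 2536.
Check p | disc: 2536 mod 11 = 6.
p does not divide disc. Compute Legendre symbol (d/p):
7^((11-1)/2) mod 11 = -1
(d/p) = -1, so p is inert: (p) stays prime with e=1, f=2, g=1.
Therefore p is inert.

inert


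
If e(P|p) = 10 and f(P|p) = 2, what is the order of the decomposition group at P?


|D_P| = e * f
= 10 * 2
= 20

20


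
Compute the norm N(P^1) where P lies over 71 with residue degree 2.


N(P^a) = p^(a*f)
= 71^(1*2)
= 71^2
= 5041

5041


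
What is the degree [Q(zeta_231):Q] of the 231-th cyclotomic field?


The degree equals Euler's totient phi(231).
231 = 3 * 7 * 11
phi(231) = 120

120


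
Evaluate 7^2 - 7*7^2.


x^2 - d*y^2
= 7^2 - 7*7^2
= 49 - 343
= -294

-294


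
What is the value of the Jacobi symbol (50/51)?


Compute (50/51) via quadratic reciprocity:
  pull out 2: (2/51) = -1  (since 51 mod 8 = 3)
  reciprocity: (25/51) -> +(51/25)
  reduce: (1/25)
  (1/25) = 1
Product of signs = -1

-1


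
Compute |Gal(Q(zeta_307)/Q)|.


|Gal(Q(zeta_307)/Q)| = phi(307)
= 306

306


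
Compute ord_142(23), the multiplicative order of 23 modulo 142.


We want ord_142(23), the smallest k >= 1 with 23^k = 1 mod 142.
n = 142 = 2 * 71, phi(142) = 70; the order divides phi(n).
Divisors of 70: 1, 2, 5, 7, 10, 14, 35, 70
Repeated squaring mod 142: 23^1 = 23, 23^2 = 103, 23^4 = 101, 23^8 = 119, 23^16 = 103, 23^32 = 101, 23^64 = 119
Test divisors in increasing order:
  k=1: 23^1 = 23 mod 142
  k=2: 23^2 = 103 mod 142
  k=5: 23^5 = 101 * 23 = 51 mod 142
  k=7: 23^7 = 101 * 103 * 23 = 141 mod 142
  k=10: 23^10 = 119 * 103 = 45 mod 142
  k=14: 23^14 = 119 * 101 * 103 = 1 mod 142  <- first divisor giving 1
Order = 14

14


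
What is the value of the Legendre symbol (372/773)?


p = 773 is prime, so compute (372/773) with the reciprocity algorithm (Jacobi-symbol steps: pull out 2s via (2/n), flip via reciprocity, reduce):
  pull out 2: (2/773) = -1  (since 773 mod 8 = 5)
  pull out 2: (2/773) = -1  (since 773 mod 8 = 5)
  reciprocity: (93/773) -> +(773/93)
  reduce: (29/93)
  reciprocity: (29/93) -> +(93/29)
  reduce: (6/29)
  pull out 2: (2/29) = -1  (since 29 mod 8 = 5)
  reciprocity: (3/29) -> +(29/3)
  reduce: (2/3)
  pull out 2: (2/3) = -1  (since 3 mod 8 = 3)
  (1/3) = 1
Product of signs = 1
(372/773) = 1

1
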